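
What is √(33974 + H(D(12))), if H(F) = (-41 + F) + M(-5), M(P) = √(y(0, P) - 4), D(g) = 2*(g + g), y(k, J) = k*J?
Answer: √(33981 + 2*I) ≈ 184.34 + 0.0054*I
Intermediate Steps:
y(k, J) = J*k
D(g) = 4*g (D(g) = 2*(2*g) = 4*g)
M(P) = 2*I (M(P) = √(P*0 - 4) = √(0 - 4) = √(-4) = 2*I)
H(F) = -41 + F + 2*I (H(F) = (-41 + F) + 2*I = -41 + F + 2*I)
√(33974 + H(D(12))) = √(33974 + (-41 + 4*12 + 2*I)) = √(33974 + (-41 + 48 + 2*I)) = √(33974 + (7 + 2*I)) = √(33981 + 2*I)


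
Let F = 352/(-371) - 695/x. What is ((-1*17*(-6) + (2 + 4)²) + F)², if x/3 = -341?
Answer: 2732498206529809/144045298089 ≈ 18970.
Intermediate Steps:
x = -1023 (x = 3*(-341) = -1023)
F = -102251/379533 (F = 352/(-371) - 695/(-1023) = 352*(-1/371) - 695*(-1/1023) = -352/371 + 695/1023 = -102251/379533 ≈ -0.26941)
((-1*17*(-6) + (2 + 4)²) + F)² = ((-1*17*(-6) + (2 + 4)²) - 102251/379533)² = ((-17*(-6) + 6²) - 102251/379533)² = ((102 + 36) - 102251/379533)² = (138 - 102251/379533)² = (52273303/379533)² = 2732498206529809/144045298089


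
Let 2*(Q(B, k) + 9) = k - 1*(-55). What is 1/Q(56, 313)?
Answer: 1/175 ≈ 0.0057143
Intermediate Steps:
Q(B, k) = 37/2 + k/2 (Q(B, k) = -9 + (k - 1*(-55))/2 = -9 + (k + 55)/2 = -9 + (55 + k)/2 = -9 + (55/2 + k/2) = 37/2 + k/2)
1/Q(56, 313) = 1/(37/2 + (½)*313) = 1/(37/2 + 313/2) = 1/175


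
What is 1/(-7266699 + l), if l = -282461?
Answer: -1/7549160 ≈ -1.3247e-7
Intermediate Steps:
1/(-7266699 + l) = 1/(-7266699 - 282461) = 1/(-7549160) = -1/7549160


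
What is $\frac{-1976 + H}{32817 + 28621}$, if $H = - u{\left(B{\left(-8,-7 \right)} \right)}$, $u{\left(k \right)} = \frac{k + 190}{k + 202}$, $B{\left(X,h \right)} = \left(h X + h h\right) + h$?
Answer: $- \frac{24712}{767975} \approx -0.032178$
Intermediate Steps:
$B{\left(X,h \right)} = h + h^{2} + X h$ ($B{\left(X,h \right)} = \left(X h + h^{2}\right) + h = \left(h^{2} + X h\right) + h = h + h^{2} + X h$)
$u{\left(k \right)} = \frac{190 + k}{202 + k}$
$H = - \frac{24}{25}$ ($H = - \frac{190 - 7 \left(1 - 8 - 7\right)}{202 - 7 \left(1 - 8 - 7\right)} = - \frac{190 - -98}{202 - -98} = - \frac{190 + 98}{202 + 98} = - \frac{288}{300} = \left(-1\right) \frac{24}{25} = - \frac{24}{25} \approx -0.96$)
$\frac{-1976 + H}{32817 + 28621} = \frac{-1976 - \frac{24}{25}}{32817 + 28621} = - \frac{49424}{25 \cdot 61438} = \left(- \frac{49424}{25}\right) \frac{1}{61438} = - \frac{24712}{767975}$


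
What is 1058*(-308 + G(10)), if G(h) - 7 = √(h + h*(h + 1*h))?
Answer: -318458 + 1058*√210 ≈ -3.0313e+5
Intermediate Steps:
G(h) = 7 + √(h + 2*h²) (G(h) = 7 + √(h + h*(h + 1*h)) = 7 + √(h + h*(h + h)) = 7 + √(h + h*(2*h)) = 7 + √(h + 2*h²))
1058*(-308 + G(10)) = 1058*(-308 + (7 + √(10*(1 + 2*10)))) = 1058*(-308 + (7 + √(10*(1 + 20)))) = 1058*(-308 + (7 + √(10*21))) = 1058*(-308 + (7 + √210)) = 1058*(-301 + √210) = -318458 + 1058*√210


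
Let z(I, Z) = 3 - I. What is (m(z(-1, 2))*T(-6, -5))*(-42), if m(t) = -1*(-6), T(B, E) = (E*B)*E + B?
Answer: 39312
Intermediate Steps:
T(B, E) = B + B*E² (T(B, E) = (B*E)*E + B = B*E² + B = B + B*E²)
m(t) = 6
(m(z(-1, 2))*T(-6, -5))*(-42) = (6*(-6*(1 + (-5)²)))*(-42) = (6*(-6*(1 + 25)))*(-42) = (6*(-6*26))*(-42) = (6*(-156))*(-42) = -936*(-42) = 39312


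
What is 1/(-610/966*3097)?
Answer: -483/944585 ≈ -0.00051134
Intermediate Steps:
1/(-610/966*3097) = 1/(-610*1/966*3097) = 1/(-305/483*3097) = 1/(-944585/483) = -483/944585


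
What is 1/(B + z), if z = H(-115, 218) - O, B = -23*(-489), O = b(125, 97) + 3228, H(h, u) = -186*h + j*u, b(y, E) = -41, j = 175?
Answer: 1/67600 ≈ 1.4793e-5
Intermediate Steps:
H(h, u) = -186*h + 175*u
O = 3187 (O = -41 + 3228 = 3187)
B = 11247
z = 56353 (z = (-186*(-115) + 175*218) - 1*3187 = (21390 + 38150) - 3187 = 59540 - 3187 = 56353)
1/(B + z) = 1/(11247 + 56353) = 1/67600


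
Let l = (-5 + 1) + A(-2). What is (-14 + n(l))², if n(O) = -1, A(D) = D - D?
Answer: 225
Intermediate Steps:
A(D) = 0
l = -4 (l = (-5 + 1) + 0 = -4 + 0 = -4)
(-14 + n(l))² = (-14 - 1)² = (-15)² = 225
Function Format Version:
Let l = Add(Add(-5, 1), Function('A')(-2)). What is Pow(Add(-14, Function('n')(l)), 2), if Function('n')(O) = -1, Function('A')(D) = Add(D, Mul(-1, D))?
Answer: 225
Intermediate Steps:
Function('A')(D) = 0
l = -4 (l = Add(Add(-5, 1), 0) = Add(-4, 0) = -4)
Pow(Add(-14, Function('n')(l)), 2) = Pow(Add(-14, -1), 2) = Pow(-15, 2) = 225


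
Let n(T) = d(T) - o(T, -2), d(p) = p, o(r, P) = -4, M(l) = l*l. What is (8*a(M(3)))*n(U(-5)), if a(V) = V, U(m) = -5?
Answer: -72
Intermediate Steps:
M(l) = l²
n(T) = 4 + T (n(T) = T - 1*(-4) = T + 4 = 4 + T)
(8*a(M(3)))*n(U(-5)) = (8*3²)*(4 - 5) = (8*9)*(-1) = 72*(-1) = -72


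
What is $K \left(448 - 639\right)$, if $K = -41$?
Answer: $7831$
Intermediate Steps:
$K \left(448 - 639\right) = - 41 \left(448 - 639\right) = \left(-41\right) \left(-191\right) = 7831$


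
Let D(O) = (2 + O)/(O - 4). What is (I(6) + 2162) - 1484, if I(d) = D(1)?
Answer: 677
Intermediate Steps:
D(O) = (2 + O)/(-4 + O)
I(d) = -1 (I(d) = (2 + 1)/(-4 + 1) = 3/(-3) = -1/3*3 = -1)
(I(6) + 2162) - 1484 = (-1 + 2162) - 1484 = 2161 - 1484 = 677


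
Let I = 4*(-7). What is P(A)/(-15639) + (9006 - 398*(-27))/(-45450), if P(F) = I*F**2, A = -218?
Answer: 1114261868/13162825 ≈ 84.652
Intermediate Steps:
I = -28
P(F) = -28*F**2
P(A)/(-15639) + (9006 - 398*(-27))/(-45450) = -28*(-218)**2/(-15639) + (9006 - 398*(-27))/(-45450) = -28*47524*(-1/15639) + (9006 - 1*(-10746))*(-1/45450) = -1330672*(-1/15639) + (9006 + 10746)*(-1/45450) = 1330672/15639 + 19752*(-1/45450) = 1330672/15639 - 3292/7575 = 1114261868/13162825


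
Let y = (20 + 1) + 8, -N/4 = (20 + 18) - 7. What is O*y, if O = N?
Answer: -3596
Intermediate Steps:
N = -124 (N = -4*((20 + 18) - 7) = -4*(38 - 7) = -4*31 = -124)
y = 29 (y = 21 + 8 = 29)
O = -124
O*y = -124*29 = -3596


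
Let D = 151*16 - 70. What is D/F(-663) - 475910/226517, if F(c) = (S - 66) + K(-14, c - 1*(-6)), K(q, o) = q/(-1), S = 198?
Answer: 230963011/16535741 ≈ 13.967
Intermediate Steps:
D = 2346 (D = 2416 - 70 = 2346)
K(q, o) = -q (K(q, o) = q*(-1) = -q)
F(c) = 146 (F(c) = (198 - 66) - 1*(-14) = 132 + 14 = 146)
D/F(-663) - 475910/226517 = 2346/146 - 475910/226517 = 2346*(1/146) - 475910*1/226517 = 1173/73 - 475910/226517 = 230963011/16535741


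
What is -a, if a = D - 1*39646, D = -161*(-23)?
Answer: 35943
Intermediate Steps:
D = 3703
a = -35943 (a = 3703 - 1*39646 = 3703 - 39646 = -35943)
-a = -1*(-35943) = 35943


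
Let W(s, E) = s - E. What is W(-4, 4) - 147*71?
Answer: -10445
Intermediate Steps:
W(-4, 4) - 147*71 = (-4 - 1*4) - 147*71 = (-4 - 4) - 10437 = -8 - 10437 = -10445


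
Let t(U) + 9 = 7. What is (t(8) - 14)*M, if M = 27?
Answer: -432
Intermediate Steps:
t(U) = -2 (t(U) = -9 + 7 = -2)
(t(8) - 14)*M = (-2 - 14)*27 = -16*27 = -432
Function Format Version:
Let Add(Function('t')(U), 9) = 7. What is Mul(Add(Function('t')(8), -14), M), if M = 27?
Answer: -432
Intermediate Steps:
Function('t')(U) = -2 (Function('t')(U) = Add(-9, 7) = -2)
Mul(Add(Function('t')(8), -14), M) = Mul(Add(-2, -14), 27) = Mul(-16, 27) = -432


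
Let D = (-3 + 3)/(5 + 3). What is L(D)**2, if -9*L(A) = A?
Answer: 0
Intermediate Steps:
D = 0 (D = 0/8 = 0*(1/8) = 0)
L(A) = -A/9
L(D)**2 = (-1/9*0)**2 = 0**2 = 0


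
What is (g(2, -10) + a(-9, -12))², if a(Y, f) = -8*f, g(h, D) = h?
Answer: 9604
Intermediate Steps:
(g(2, -10) + a(-9, -12))² = (2 - 8*(-12))² = (2 + 96)² = 98² = 9604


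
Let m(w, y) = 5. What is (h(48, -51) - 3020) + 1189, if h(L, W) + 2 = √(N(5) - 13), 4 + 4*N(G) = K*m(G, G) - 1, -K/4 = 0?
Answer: -1833 + I*√57/2 ≈ -1833.0 + 3.7749*I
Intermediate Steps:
K = 0 (K = -4*0 = 0)
N(G) = -5/4 (N(G) = -1 + (0*5 - 1)/4 = -1 + (0 - 1)/4 = -1 + (¼)*(-1) = -1 - ¼ = -5/4)
h(L, W) = -2 + I*√57/2 (h(L, W) = -2 + √(-5/4 - 13) = -2 + √(-57/4) = -2 + I*√57/2)
(h(48, -51) - 3020) + 1189 = ((-2 + I*√57/2) - 3020) + 1189 = (-3022 + I*√57/2) + 1189 = -1833 + I*√57/2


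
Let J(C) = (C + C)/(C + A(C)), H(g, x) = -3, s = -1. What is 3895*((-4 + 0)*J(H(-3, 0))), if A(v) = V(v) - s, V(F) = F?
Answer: -18696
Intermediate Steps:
A(v) = 1 + v (A(v) = v - 1*(-1) = v + 1 = 1 + v)
J(C) = 2*C/(1 + 2*C) (J(C) = (C + C)/(C + (1 + C)) = (2*C)/(1 + 2*C) = 2*C/(1 + 2*C))
3895*((-4 + 0)*J(H(-3, 0))) = 3895*((-4 + 0)*(2*(-3)/(1 + 2*(-3)))) = 3895*(-8*(-3)/(1 - 6)) = 3895*(-8*(-3)/(-5)) = 3895*(-8*(-3)*(-1)/5) = 3895*(-4*6/5) = 3895*(-24/5) = -18696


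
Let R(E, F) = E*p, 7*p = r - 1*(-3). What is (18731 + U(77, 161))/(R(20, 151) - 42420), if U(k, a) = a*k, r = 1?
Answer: -54474/74215 ≈ -0.73400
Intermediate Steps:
p = 4/7 (p = (1 - 1*(-3))/7 = (1 + 3)/7 = (1/7)*4 = 4/7 ≈ 0.57143)
R(E, F) = 4*E/7 (R(E, F) = E*(4/7) = 4*E/7)
(18731 + U(77, 161))/(R(20, 151) - 42420) = (18731 + 161*77)/((4/7)*20 - 42420) = (18731 + 12397)/(80/7 - 42420) = 31128/(-296860/7) = 31128*(-7/296860) = -54474/74215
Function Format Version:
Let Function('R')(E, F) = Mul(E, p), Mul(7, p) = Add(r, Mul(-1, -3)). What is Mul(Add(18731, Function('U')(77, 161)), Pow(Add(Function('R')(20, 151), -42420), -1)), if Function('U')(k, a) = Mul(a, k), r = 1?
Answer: Rational(-54474, 74215) ≈ -0.73400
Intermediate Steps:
p = Rational(4, 7) (p = Mul(Rational(1, 7), Add(1, Mul(-1, -3))) = Mul(Rational(1, 7), Add(1, 3)) = Mul(Rational(1, 7), 4) = Rational(4, 7) ≈ 0.57143)
Function('R')(E, F) = Mul(Rational(4, 7), E) (Function('R')(E, F) = Mul(E, Rational(4, 7)) = Mul(Rational(4, 7), E))
Mul(Add(18731, Function('U')(77, 161)), Pow(Add(Function('R')(20, 151), -42420), -1)) = Mul(Add(18731, Mul(161, 77)), Pow(Add(Mul(Rational(4, 7), 20), -42420), -1)) = Mul(Add(18731, 12397), Pow(Add(Rational(80, 7), -42420), -1)) = Mul(31128, Pow(Rational(-296860, 7), -1)) = Mul(31128, Rational(-7, 296860)) = Rational(-54474, 74215)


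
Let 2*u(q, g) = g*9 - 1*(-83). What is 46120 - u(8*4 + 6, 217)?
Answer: 45102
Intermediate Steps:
u(q, g) = 83/2 + 9*g/2 (u(q, g) = (g*9 - 1*(-83))/2 = (9*g + 83)/2 = (83 + 9*g)/2 = 83/2 + 9*g/2)
46120 - u(8*4 + 6, 217) = 46120 - (83/2 + (9/2)*217) = 46120 - (83/2 + 1953/2) = 46120 - 1*1018 = 46120 - 1018 = 45102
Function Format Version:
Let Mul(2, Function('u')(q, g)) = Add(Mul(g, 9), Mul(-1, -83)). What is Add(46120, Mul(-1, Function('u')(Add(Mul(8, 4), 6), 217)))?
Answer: 45102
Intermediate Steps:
Function('u')(q, g) = Add(Rational(83, 2), Mul(Rational(9, 2), g)) (Function('u')(q, g) = Mul(Rational(1, 2), Add(Mul(g, 9), Mul(-1, -83))) = Mul(Rational(1, 2), Add(Mul(9, g), 83)) = Mul(Rational(1, 2), Add(83, Mul(9, g))) = Add(Rational(83, 2), Mul(Rational(9, 2), g)))
Add(46120, Mul(-1, Function('u')(Add(Mul(8, 4), 6), 217))) = Add(46120, Mul(-1, Add(Rational(83, 2), Mul(Rational(9, 2), 217)))) = Add(46120, Mul(-1, Add(Rational(83, 2), Rational(1953, 2)))) = Add(46120, Mul(-1, 1018)) = Add(46120, -1018) = 45102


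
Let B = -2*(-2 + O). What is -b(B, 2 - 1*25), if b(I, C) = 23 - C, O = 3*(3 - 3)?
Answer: -46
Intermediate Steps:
O = 0 (O = 3*0 = 0)
B = 4 (B = -2*(-2 + 0) = -2*(-2) = 4)
-b(B, 2 - 1*25) = -(23 - (2 - 1*25)) = -(23 - (2 - 25)) = -(23 - 1*(-23)) = -(23 + 23) = -1*46 = -46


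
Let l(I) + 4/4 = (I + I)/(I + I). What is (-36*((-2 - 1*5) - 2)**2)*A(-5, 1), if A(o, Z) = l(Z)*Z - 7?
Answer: 20412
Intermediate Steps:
l(I) = 0 (l(I) = -1 + (I + I)/(I + I) = -1 + (2*I)/((2*I)) = -1 + (2*I)*(1/(2*I)) = -1 + 1 = 0)
A(o, Z) = -7 (A(o, Z) = 0*Z - 7 = 0 - 7 = -7)
(-36*((-2 - 1*5) - 2)**2)*A(-5, 1) = -36*((-2 - 1*5) - 2)**2*(-7) = -36*((-2 - 5) - 2)**2*(-7) = -36*(-7 - 2)**2*(-7) = -36*(-9)**2*(-7) = -36*81*(-7) = -2916*(-7) = 20412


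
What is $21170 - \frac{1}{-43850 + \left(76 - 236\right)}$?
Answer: $\frac{931691701}{44010} \approx 21170.0$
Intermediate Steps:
$21170 - \frac{1}{-43850 + \left(76 - 236\right)} = 21170 - \frac{1}{-43850 - 160} = 21170 - \frac{1}{-44010} = 21170 - - \frac{1}{44010} = 21170 + \frac{1}{44010} = \frac{931691701}{44010}$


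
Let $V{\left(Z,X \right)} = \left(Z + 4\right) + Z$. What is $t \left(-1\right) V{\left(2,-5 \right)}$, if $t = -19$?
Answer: $152$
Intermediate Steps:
$V{\left(Z,X \right)} = 4 + 2 Z$ ($V{\left(Z,X \right)} = \left(4 + Z\right) + Z = 4 + 2 Z$)
$t \left(-1\right) V{\left(2,-5 \right)} = \left(-19\right) \left(-1\right) \left(4 + 2 \cdot 2\right) = 19 \left(4 + 4\right) = 19 \cdot 8 = 152$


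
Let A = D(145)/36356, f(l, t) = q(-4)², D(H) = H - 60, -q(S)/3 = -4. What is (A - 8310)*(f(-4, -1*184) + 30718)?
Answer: -4661987101525/18178 ≈ -2.5646e+8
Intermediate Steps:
q(S) = 12 (q(S) = -3*(-4) = 12)
D(H) = -60 + H
f(l, t) = 144 (f(l, t) = 12² = 144)
A = 85/36356 (A = (-60 + 145)/36356 = 85*(1/36356) = 85/36356 ≈ 0.0023380)
(A - 8310)*(f(-4, -1*184) + 30718) = (85/36356 - 8310)*(144 + 30718) = -302118275/36356*30862 = -4661987101525/18178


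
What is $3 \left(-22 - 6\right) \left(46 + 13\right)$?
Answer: $-4956$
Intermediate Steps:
$3 \left(-22 - 6\right) \left(46 + 13\right) = 3 \left(\left(-28\right) 59\right) = 3 \left(-1652\right) = -4956$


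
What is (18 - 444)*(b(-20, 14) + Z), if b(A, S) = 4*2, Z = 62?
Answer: -29820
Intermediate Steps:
b(A, S) = 8
(18 - 444)*(b(-20, 14) + Z) = (18 - 444)*(8 + 62) = -426*70 = -29820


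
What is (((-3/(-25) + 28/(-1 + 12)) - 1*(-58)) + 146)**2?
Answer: 3229989889/75625 ≈ 42711.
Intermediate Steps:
(((-3/(-25) + 28/(-1 + 12)) - 1*(-58)) + 146)**2 = (((-3*(-1/25) + 28/11) + 58) + 146)**2 = (((3/25 + 28*(1/11)) + 58) + 146)**2 = (((3/25 + 28/11) + 58) + 146)**2 = ((733/275 + 58) + 146)**2 = (16683/275 + 146)**2 = (56833/275)**2 = 3229989889/75625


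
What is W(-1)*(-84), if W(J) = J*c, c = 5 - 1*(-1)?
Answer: 504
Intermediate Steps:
c = 6 (c = 5 + 1 = 6)
W(J) = 6*J (W(J) = J*6 = 6*J)
W(-1)*(-84) = (6*(-1))*(-84) = -6*(-84) = 504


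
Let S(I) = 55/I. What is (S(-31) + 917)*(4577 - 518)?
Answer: 115161948/31 ≈ 3.7149e+6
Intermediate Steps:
(S(-31) + 917)*(4577 - 518) = (55/(-31) + 917)*(4577 - 518) = (55*(-1/31) + 917)*4059 = (-55/31 + 917)*4059 = (28372/31)*4059 = 115161948/31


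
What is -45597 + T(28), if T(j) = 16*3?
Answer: -45549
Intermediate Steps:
T(j) = 48
-45597 + T(28) = -45597 + 48 = -45549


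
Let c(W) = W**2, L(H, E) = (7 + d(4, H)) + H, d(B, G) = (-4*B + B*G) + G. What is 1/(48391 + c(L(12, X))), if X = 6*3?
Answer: 1/52360 ≈ 1.9099e-5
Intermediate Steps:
d(B, G) = G - 4*B + B*G
X = 18
L(H, E) = -9 + 6*H (L(H, E) = (7 + (H - 4*4 + 4*H)) + H = (7 + (H - 16 + 4*H)) + H = (7 + (-16 + 5*H)) + H = (-9 + 5*H) + H = -9 + 6*H)
1/(48391 + c(L(12, X))) = 1/(48391 + (-9 + 6*12)**2) = 1/(48391 + (-9 + 72)**2) = 1/(48391 + 63**2) = 1/(48391 + 3969) = 1/52360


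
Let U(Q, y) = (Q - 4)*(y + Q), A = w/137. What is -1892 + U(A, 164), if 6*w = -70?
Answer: -432711083/168921 ≈ -2561.6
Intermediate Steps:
w = -35/3 (w = (⅙)*(-70) = -35/3 ≈ -11.667)
A = -35/411 (A = -35/3/137 = -35/3*1/137 = -35/411 ≈ -0.085158)
U(Q, y) = (-4 + Q)*(Q + y)
-1892 + U(A, 164) = -1892 + ((-35/411)² - 4*(-35/411) - 4*164 - 35/411*164) = -1892 + (1225/168921 + 140/411 - 656 - 5740/411) = -1892 - 113112551/168921 = -432711083/168921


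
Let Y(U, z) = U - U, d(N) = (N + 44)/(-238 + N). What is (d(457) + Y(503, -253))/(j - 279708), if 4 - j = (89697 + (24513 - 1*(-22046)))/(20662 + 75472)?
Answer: -8027189/981455821608 ≈ -8.1789e-6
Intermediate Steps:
d(N) = (44 + N)/(-238 + N)
Y(U, z) = 0
j = 124140/48067 (j = 4 - (89697 + (24513 - 1*(-22046)))/(20662 + 75472) = 4 - (89697 + (24513 + 22046))/96134 = 4 - (89697 + 46559)/96134 = 4 - 136256/96134 = 4 - 1*68128/48067 = 4 - 68128/48067 = 124140/48067 ≈ 2.5826)
(d(457) + Y(503, -253))/(j - 279708) = ((44 + 457)/(-238 + 457) + 0)/(124140/48067 - 279708) = (501/219 + 0)/(-13444600296/48067) = ((1/219)*501 + 0)*(-48067/13444600296) = (167/73 + 0)*(-48067/13444600296) = (167/73)*(-48067/13444600296) = -8027189/981455821608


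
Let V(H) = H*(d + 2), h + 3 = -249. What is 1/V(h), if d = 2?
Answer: -1/1008 ≈ -0.00099206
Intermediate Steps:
h = -252 (h = -3 - 249 = -252)
V(H) = 4*H (V(H) = H*(2 + 2) = H*4 = 4*H)
1/V(h) = 1/(4*(-252)) = 1/(-1008) = -1/1008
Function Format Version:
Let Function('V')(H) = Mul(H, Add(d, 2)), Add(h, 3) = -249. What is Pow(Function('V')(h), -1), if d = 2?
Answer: Rational(-1, 1008) ≈ -0.00099206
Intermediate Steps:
h = -252 (h = Add(-3, -249) = -252)
Function('V')(H) = Mul(4, H) (Function('V')(H) = Mul(H, Add(2, 2)) = Mul(H, 4) = Mul(4, H))
Pow(Function('V')(h), -1) = Pow(Mul(4, -252), -1) = Pow(-1008, -1) = Rational(-1, 1008)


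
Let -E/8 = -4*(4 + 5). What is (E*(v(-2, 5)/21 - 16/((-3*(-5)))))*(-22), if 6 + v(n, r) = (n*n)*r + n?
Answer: 109824/35 ≈ 3137.8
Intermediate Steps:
v(n, r) = -6 + n + r*n² (v(n, r) = -6 + ((n*n)*r + n) = -6 + (n²*r + n) = -6 + (r*n² + n) = -6 + (n + r*n²) = -6 + n + r*n²)
E = 288 (E = -(-32)*(4 + 5) = -(-32)*9 = -8*(-36) = 288)
(E*(v(-2, 5)/21 - 16/((-3*(-5)))))*(-22) = (288*((-6 - 2 + 5*(-2)²)/21 - 16/((-3*(-5)))))*(-22) = (288*((-6 - 2 + 5*4)*(1/21) - 16/15))*(-22) = (288*((-6 - 2 + 20)*(1/21) - 16*1/15))*(-22) = (288*(12*(1/21) - 16/15))*(-22) = (288*(4/7 - 16/15))*(-22) = (288*(-52/105))*(-22) = -4992/35*(-22) = 109824/35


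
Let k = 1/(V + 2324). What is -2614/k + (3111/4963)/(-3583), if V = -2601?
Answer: 12875865622351/17782429 ≈ 7.2408e+5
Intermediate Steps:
k = -1/277 (k = 1/(-2601 + 2324) = 1/(-277) = -1/277 ≈ -0.0036101)
-2614/k + (3111/4963)/(-3583) = -2614/(-1/277) + (3111/4963)/(-3583) = -2614*(-277) + (3111*(1/4963))*(-1/3583) = 724078 + (3111/4963)*(-1/3583) = 724078 - 3111/17782429 = 12875865622351/17782429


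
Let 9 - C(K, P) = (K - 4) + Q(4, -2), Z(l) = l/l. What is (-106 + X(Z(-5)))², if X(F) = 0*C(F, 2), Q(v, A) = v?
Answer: 11236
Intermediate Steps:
Z(l) = 1
C(K, P) = 9 - K (C(K, P) = 9 - ((K - 4) + 4) = 9 - ((-4 + K) + 4) = 9 - K)
X(F) = 0 (X(F) = 0*(9 - F) = 0)
(-106 + X(Z(-5)))² = (-106 + 0)² = (-106)² = 11236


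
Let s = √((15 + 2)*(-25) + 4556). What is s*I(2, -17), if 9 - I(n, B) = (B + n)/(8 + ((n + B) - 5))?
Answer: 279*√51/4 ≈ 498.11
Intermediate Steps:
I(n, B) = 9 - (B + n)/(3 + B + n) (I(n, B) = 9 - (B + n)/(8 + ((n + B) - 5)) = 9 - (B + n)/(8 + ((B + n) - 5)) = 9 - (B + n)/(8 + (-5 + B + n)) = 9 - (B + n)/(3 + B + n))
s = 9*√51 (s = √(17*(-25) + 4556) = √(-425 + 4556) = √4131 = 9*√51 ≈ 64.273)
s*I(2, -17) = (9*√51)*((27 + 8*(-17) + 8*2)/(3 - 17 + 2)) = (9*√51)*((27 - 136 + 16)/(-12)) = (9*√51)*(-1/12*(-93)) = (9*√51)*(31/4) = 279*√51/4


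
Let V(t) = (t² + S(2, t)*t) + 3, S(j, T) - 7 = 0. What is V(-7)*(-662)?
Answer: -1986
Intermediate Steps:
S(j, T) = 7 (S(j, T) = 7 + 0 = 7)
V(t) = 3 + t² + 7*t (V(t) = (t² + 7*t) + 3 = 3 + t² + 7*t)
V(-7)*(-662) = (3 + (-7)² + 7*(-7))*(-662) = (3 + 49 - 49)*(-662) = 3*(-662) = -1986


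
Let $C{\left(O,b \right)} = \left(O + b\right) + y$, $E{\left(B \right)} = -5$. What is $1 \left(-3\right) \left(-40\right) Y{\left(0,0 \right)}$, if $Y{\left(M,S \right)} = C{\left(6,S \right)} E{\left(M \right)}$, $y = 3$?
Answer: $-5400$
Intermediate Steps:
$C{\left(O,b \right)} = 3 + O + b$ ($C{\left(O,b \right)} = \left(O + b\right) + 3 = 3 + O + b$)
$Y{\left(M,S \right)} = -45 - 5 S$ ($Y{\left(M,S \right)} = \left(3 + 6 + S\right) \left(-5\right) = \left(9 + S\right) \left(-5\right) = -45 - 5 S$)
$1 \left(-3\right) \left(-40\right) Y{\left(0,0 \right)} = 1 \left(-3\right) \left(-40\right) \left(-45 - 0\right) = \left(-3\right) \left(-40\right) \left(-45 + 0\right) = 120 \left(-45\right) = -5400$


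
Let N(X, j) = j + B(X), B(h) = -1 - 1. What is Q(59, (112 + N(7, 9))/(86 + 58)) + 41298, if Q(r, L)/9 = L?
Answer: 660887/16 ≈ 41305.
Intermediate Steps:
B(h) = -2
N(X, j) = -2 + j (N(X, j) = j - 2 = -2 + j)
Q(r, L) = 9*L
Q(59, (112 + N(7, 9))/(86 + 58)) + 41298 = 9*((112 + (-2 + 9))/(86 + 58)) + 41298 = 9*((112 + 7)/144) + 41298 = 9*(119*(1/144)) + 41298 = 9*(119/144) + 41298 = 119/16 + 41298 = 660887/16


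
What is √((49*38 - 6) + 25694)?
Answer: 5*√1102 ≈ 165.98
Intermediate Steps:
√((49*38 - 6) + 25694) = √((1862 - 6) + 25694) = √(1856 + 25694) = √27550 = 5*√1102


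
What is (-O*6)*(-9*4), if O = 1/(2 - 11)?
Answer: -24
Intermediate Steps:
O = -1/9 (O = 1/(-9) = -1/9 ≈ -0.11111)
(-O*6)*(-9*4) = (-1*(-1/9)*6)*(-9*4) = ((1/9)*6)*(-36) = (2/3)*(-36) = -24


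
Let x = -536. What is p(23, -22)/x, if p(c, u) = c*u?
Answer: 253/268 ≈ 0.94403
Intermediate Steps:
p(23, -22)/x = (23*(-22))/(-536) = -506*(-1/536) = 253/268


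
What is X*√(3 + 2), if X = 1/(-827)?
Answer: -√5/827 ≈ -0.0027038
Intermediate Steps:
X = -1/827 ≈ -0.0012092
X*√(3 + 2) = -√(3 + 2)/827 = -√5/827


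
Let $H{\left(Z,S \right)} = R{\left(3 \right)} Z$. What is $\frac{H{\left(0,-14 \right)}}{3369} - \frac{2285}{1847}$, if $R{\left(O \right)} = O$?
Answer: $- \frac{2285}{1847} \approx -1.2371$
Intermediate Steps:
$H{\left(Z,S \right)} = 3 Z$
$\frac{H{\left(0,-14 \right)}}{3369} - \frac{2285}{1847} = \frac{3 \cdot 0}{3369} - \frac{2285}{1847} = 0 \cdot \frac{1}{3369} - \frac{2285}{1847} = 0 - \frac{2285}{1847} = - \frac{2285}{1847}$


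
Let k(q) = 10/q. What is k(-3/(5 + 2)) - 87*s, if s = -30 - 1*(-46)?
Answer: -4246/3 ≈ -1415.3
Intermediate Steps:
s = 16 (s = -30 + 46 = 16)
k(-3/(5 + 2)) - 87*s = 10/((-3/(5 + 2))) - 87*16 = 10/((-3/7)) - 1392 = 10/(((⅐)*(-3))) - 1392 = 10/(-3/7) - 1392 = 10*(-7/3) - 1392 = -70/3 - 1392 = -4246/3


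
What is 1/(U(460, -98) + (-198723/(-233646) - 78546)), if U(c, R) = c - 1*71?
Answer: -11126/869565319 ≈ -1.2795e-5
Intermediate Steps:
U(c, R) = -71 + c (U(c, R) = c - 71 = -71 + c)
1/(U(460, -98) + (-198723/(-233646) - 78546)) = 1/((-71 + 460) + (-198723/(-233646) - 78546)) = 1/(389 + (-198723*(-1/233646) - 78546)) = 1/(389 + (9463/11126 - 78546)) = 1/(389 - 873893333/11126) = 1/(-869565319/11126) = -11126/869565319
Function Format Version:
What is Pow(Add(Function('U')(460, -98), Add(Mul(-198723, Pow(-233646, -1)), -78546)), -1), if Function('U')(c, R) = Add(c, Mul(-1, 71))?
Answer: Rational(-11126, 869565319) ≈ -1.2795e-5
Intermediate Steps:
Function('U')(c, R) = Add(-71, c) (Function('U')(c, R) = Add(c, -71) = Add(-71, c))
Pow(Add(Function('U')(460, -98), Add(Mul(-198723, Pow(-233646, -1)), -78546)), -1) = Pow(Add(Add(-71, 460), Add(Mul(-198723, Pow(-233646, -1)), -78546)), -1) = Pow(Add(389, Add(Mul(-198723, Rational(-1, 233646)), -78546)), -1) = Pow(Add(389, Add(Rational(9463, 11126), -78546)), -1) = Pow(Add(389, Rational(-873893333, 11126)), -1) = Pow(Rational(-869565319, 11126), -1) = Rational(-11126, 869565319)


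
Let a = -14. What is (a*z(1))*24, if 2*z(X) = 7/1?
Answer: -1176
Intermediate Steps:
z(X) = 7/2 (z(X) = (7/1)/2 = (7*1)/2 = (½)*7 = 7/2)
(a*z(1))*24 = -14*7/2*24 = -49*24 = -1176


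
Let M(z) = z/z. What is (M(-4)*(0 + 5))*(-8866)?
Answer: -44330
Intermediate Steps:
M(z) = 1
(M(-4)*(0 + 5))*(-8866) = (1*(0 + 5))*(-8866) = (1*5)*(-8866) = 5*(-8866) = -44330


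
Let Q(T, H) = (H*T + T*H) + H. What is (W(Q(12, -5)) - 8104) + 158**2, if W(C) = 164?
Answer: 17024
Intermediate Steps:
Q(T, H) = H + 2*H*T (Q(T, H) = (H*T + H*T) + H = 2*H*T + H = H + 2*H*T)
(W(Q(12, -5)) - 8104) + 158**2 = (164 - 8104) + 158**2 = -7940 + 24964 = 17024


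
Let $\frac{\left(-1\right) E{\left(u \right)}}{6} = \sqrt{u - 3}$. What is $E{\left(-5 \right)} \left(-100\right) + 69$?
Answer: $69 + 1200 i \sqrt{2} \approx 69.0 + 1697.1 i$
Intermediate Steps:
$E{\left(u \right)} = - 6 \sqrt{-3 + u}$ ($E{\left(u \right)} = - 6 \sqrt{u - 3} = - 6 \sqrt{-3 + u}$)
$E{\left(-5 \right)} \left(-100\right) + 69 = - 6 \sqrt{-3 - 5} \left(-100\right) + 69 = - 6 \sqrt{-8} \left(-100\right) + 69 = - 6 \cdot 2 i \sqrt{2} \left(-100\right) + 69 = - 12 i \sqrt{2} \left(-100\right) + 69 = 1200 i \sqrt{2} + 69 = 69 + 1200 i \sqrt{2}$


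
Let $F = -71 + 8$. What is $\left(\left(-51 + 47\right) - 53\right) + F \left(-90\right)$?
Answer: $5613$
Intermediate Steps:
$F = -63$
$\left(\left(-51 + 47\right) - 53\right) + F \left(-90\right) = \left(\left(-51 + 47\right) - 53\right) - -5670 = \left(-4 - 53\right) + 5670 = -57 + 5670 = 5613$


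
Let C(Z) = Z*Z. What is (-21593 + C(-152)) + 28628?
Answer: 30139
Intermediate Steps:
C(Z) = Z²
(-21593 + C(-152)) + 28628 = (-21593 + (-152)²) + 28628 = (-21593 + 23104) + 28628 = 1511 + 28628 = 30139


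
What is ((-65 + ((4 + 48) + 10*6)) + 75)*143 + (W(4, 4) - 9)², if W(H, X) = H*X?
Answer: 17495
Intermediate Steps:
((-65 + ((4 + 48) + 10*6)) + 75)*143 + (W(4, 4) - 9)² = ((-65 + ((4 + 48) + 10*6)) + 75)*143 + (4*4 - 9)² = ((-65 + (52 + 60)) + 75)*143 + (16 - 9)² = ((-65 + 112) + 75)*143 + 7² = (47 + 75)*143 + 49 = 122*143 + 49 = 17446 + 49 = 17495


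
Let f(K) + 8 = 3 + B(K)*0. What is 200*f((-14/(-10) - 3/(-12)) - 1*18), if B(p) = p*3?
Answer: -1000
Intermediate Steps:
B(p) = 3*p
f(K) = -5 (f(K) = -8 + (3 + (3*K)*0) = -8 + (3 + 0) = -8 + 3 = -5)
200*f((-14/(-10) - 3/(-12)) - 1*18) = 200*(-5) = -1000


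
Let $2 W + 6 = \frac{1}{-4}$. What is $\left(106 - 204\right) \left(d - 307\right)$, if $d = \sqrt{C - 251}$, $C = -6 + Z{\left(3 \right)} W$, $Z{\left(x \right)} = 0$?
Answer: $30086 - 98 i \sqrt{257} \approx 30086.0 - 1571.1 i$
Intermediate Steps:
$W = - \frac{25}{8}$ ($W = -3 + \frac{1}{2 \left(-4\right)} = -3 + \frac{1}{2} \left(- \frac{1}{4}\right) = -3 - \frac{1}{8} = - \frac{25}{8} \approx -3.125$)
$C = -6$ ($C = -6 + 0 \left(- \frac{25}{8}\right) = -6 + 0 = -6$)
$d = i \sqrt{257}$ ($d = \sqrt{-6 - 251} = \sqrt{-257} = i \sqrt{257} \approx 16.031 i$)
$\left(106 - 204\right) \left(d - 307\right) = \left(106 - 204\right) \left(i \sqrt{257} - 307\right) = - 98 \left(-307 + i \sqrt{257}\right) = 30086 - 98 i \sqrt{257}$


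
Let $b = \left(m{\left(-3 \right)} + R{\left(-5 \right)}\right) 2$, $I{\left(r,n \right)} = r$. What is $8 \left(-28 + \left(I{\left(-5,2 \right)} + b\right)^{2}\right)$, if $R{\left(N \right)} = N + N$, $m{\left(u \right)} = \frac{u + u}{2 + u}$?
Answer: $1128$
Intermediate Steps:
$m{\left(u \right)} = \frac{2 u}{2 + u}$
$R{\left(N \right)} = 2 N$
$b = -8$ ($b = \left(2 \left(-3\right) \frac{1}{2 - 3} + 2 \left(-5\right)\right) 2 = \left(2 \left(-3\right) \frac{1}{-1} - 10\right) 2 = \left(2 \left(-3\right) \left(-1\right) - 10\right) 2 = \left(6 - 10\right) 2 = \left(-4\right) 2 = -8$)
$8 \left(-28 + \left(I{\left(-5,2 \right)} + b\right)^{2}\right) = 8 \left(-28 + \left(-5 - 8\right)^{2}\right) = 8 \left(-28 + \left(-13\right)^{2}\right) = 8 \left(-28 + 169\right) = 8 \cdot 141 = 1128$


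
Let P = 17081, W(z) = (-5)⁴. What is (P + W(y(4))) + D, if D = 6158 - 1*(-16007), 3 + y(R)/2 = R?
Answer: 39871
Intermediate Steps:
y(R) = -6 + 2*R
W(z) = 625
D = 22165 (D = 6158 + 16007 = 22165)
(P + W(y(4))) + D = (17081 + 625) + 22165 = 17706 + 22165 = 39871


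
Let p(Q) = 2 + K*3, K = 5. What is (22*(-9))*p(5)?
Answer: -3366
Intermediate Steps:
p(Q) = 17 (p(Q) = 2 + 5*3 = 2 + 15 = 17)
(22*(-9))*p(5) = (22*(-9))*17 = -198*17 = -3366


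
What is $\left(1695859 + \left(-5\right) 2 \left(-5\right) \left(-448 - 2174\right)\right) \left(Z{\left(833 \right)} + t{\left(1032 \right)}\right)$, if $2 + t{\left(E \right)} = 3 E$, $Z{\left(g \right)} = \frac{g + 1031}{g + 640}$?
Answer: $\frac{7134246392434}{1473} \approx 4.8433 \cdot 10^{9}$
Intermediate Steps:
$Z{\left(g \right)} = \frac{1031 + g}{640 + g}$
$t{\left(E \right)} = -2 + 3 E$
$\left(1695859 + \left(-5\right) 2 \left(-5\right) \left(-448 - 2174\right)\right) \left(Z{\left(833 \right)} + t{\left(1032 \right)}\right) = \left(1695859 + \left(-5\right) 2 \left(-5\right) \left(-448 - 2174\right)\right) \left(\frac{1031 + 833}{640 + 833} + \left(-2 + 3 \cdot 1032\right)\right) = \left(1695859 + \left(-10\right) \left(-5\right) \left(-448 - 2174\right)\right) \left(\frac{1}{1473} \cdot 1864 + \left(-2 + 3096\right)\right) = \left(1695859 + 50 \left(-2622\right)\right) \left(\frac{1}{1473} \cdot 1864 + 3094\right) = \left(1695859 - 131100\right) \left(\frac{1864}{1473} + 3094\right) = 1564759 \cdot \frac{4559326}{1473} = \frac{7134246392434}{1473}$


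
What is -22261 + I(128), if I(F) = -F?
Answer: -22389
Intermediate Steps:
-22261 + I(128) = -22261 - 1*128 = -22261 - 128 = -22389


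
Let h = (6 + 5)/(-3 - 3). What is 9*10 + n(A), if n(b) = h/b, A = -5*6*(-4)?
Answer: 64789/720 ≈ 89.985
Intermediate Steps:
h = -11/6 (h = 11/(-6) = 11*(-1/6) = -11/6 ≈ -1.8333)
A = 120 (A = -30*(-4) = 120)
n(b) = -11/(6*b)
9*10 + n(A) = 9*10 - 11/6/120 = 90 - 11/6*1/120 = 90 - 11/720 = 64789/720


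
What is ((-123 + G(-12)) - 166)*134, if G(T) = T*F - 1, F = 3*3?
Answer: -53332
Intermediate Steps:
F = 9
G(T) = -1 + 9*T (G(T) = T*9 - 1 = 9*T - 1 = -1 + 9*T)
((-123 + G(-12)) - 166)*134 = ((-123 + (-1 + 9*(-12))) - 166)*134 = ((-123 + (-1 - 108)) - 166)*134 = ((-123 - 109) - 166)*134 = (-232 - 166)*134 = -398*134 = -53332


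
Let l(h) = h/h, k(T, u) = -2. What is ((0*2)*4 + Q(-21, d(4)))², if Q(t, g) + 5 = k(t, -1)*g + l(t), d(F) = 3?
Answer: 100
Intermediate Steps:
l(h) = 1
Q(t, g) = -4 - 2*g (Q(t, g) = -5 + (-2*g + 1) = -5 + (1 - 2*g) = -4 - 2*g)
((0*2)*4 + Q(-21, d(4)))² = ((0*2)*4 + (-4 - 2*3))² = (0*4 + (-4 - 6))² = (0 - 10)² = (-10)² = 100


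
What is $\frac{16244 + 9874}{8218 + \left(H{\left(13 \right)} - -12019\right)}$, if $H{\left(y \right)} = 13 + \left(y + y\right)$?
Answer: $\frac{13059}{10138} \approx 1.2881$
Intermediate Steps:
$H{\left(y \right)} = 13 + 2 y$
$\frac{16244 + 9874}{8218 + \left(H{\left(13 \right)} - -12019\right)} = \frac{16244 + 9874}{8218 + \left(\left(13 + 2 \cdot 13\right) - -12019\right)} = \frac{26118}{8218 + \left(\left(13 + 26\right) + 12019\right)} = \frac{26118}{8218 + \left(39 + 12019\right)} = \frac{26118}{8218 + 12058} = \frac{26118}{20276} = 26118 \cdot \frac{1}{20276} = \frac{13059}{10138}$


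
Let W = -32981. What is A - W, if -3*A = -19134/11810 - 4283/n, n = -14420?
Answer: 337004760373/10218012 ≈ 32981.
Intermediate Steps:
A = 4506601/10218012 (A = -(-19134/11810 - 4283/(-14420))/3 = -(-19134*1/11810 - 4283*(-1/14420))/3 = -(-9567/5905 + 4283/14420)/3 = -1/3*(-4506601/3406004) = 4506601/10218012 ≈ 0.44104)
A - W = 4506601/10218012 - 1*(-32981) = 4506601/10218012 + 32981 = 337004760373/10218012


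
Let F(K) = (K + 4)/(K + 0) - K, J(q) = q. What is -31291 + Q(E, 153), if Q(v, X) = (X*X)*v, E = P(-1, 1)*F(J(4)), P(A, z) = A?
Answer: 15527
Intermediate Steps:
F(K) = -K + (4 + K)/K (F(K) = (4 + K)/K - K = -K + (4 + K)/K)
E = 2 (E = -(1 - 1*4 + 4/4) = -(1 - 4 + 4*(¼)) = -(1 - 4 + 1) = -1*(-2) = 2)
Q(v, X) = v*X² (Q(v, X) = X²*v = v*X²)
-31291 + Q(E, 153) = -31291 + 2*153² = -31291 + 2*23409 = -31291 + 46818 = 15527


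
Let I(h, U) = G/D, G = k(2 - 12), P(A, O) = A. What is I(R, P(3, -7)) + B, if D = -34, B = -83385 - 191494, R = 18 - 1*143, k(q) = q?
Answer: -4672938/17 ≈ -2.7488e+5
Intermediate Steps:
G = -10 (G = 2 - 12 = -10)
R = -125 (R = 18 - 143 = -125)
B = -274879
I(h, U) = 5/17 (I(h, U) = -10/(-34) = -10*(-1/34) = 5/17)
I(R, P(3, -7)) + B = 5/17 - 274879 = -4672938/17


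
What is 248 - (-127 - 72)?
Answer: 447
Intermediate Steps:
248 - (-127 - 72) = 248 - 1*(-199) = 248 + 199 = 447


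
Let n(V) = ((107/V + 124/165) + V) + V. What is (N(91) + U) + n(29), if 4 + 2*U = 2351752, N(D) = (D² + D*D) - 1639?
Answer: 5698262426/4785 ≈ 1.1909e+6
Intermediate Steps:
N(D) = -1639 + 2*D² (N(D) = (D² + D²) - 1639 = 2*D² - 1639 = -1639 + 2*D²)
n(V) = 124/165 + 2*V + 107/V (n(V) = ((107/V + 124*(1/165)) + V) + V = ((107/V + 124/165) + V) + V = ((124/165 + 107/V) + V) + V = (124/165 + V + 107/V) + V = 124/165 + 2*V + 107/V)
U = 1175874 (U = -2 + (½)*2351752 = -2 + 1175876 = 1175874)
(N(91) + U) + n(29) = ((-1639 + 2*91²) + 1175874) + (124/165 + 2*29 + 107/29) = ((-1639 + 2*8281) + 1175874) + (124/165 + 58 + 107*(1/29)) = ((-1639 + 16562) + 1175874) + (124/165 + 58 + 107/29) = (14923 + 1175874) + 298781/4785 = 1190797 + 298781/4785 = 5698262426/4785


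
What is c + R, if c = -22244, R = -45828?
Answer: -68072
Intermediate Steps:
c + R = -22244 - 45828 = -68072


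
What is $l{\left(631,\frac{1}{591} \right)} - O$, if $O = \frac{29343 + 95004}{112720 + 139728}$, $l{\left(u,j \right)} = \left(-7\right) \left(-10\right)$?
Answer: $\frac{17547013}{252448} \approx 69.507$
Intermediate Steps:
$l{\left(u,j \right)} = 70$
$O = \frac{124347}{252448} \approx 0.49256$
$l{\left(631,\frac{1}{591} \right)} - O = 70 - \frac{124347}{252448} = \frac{17547013}{252448}$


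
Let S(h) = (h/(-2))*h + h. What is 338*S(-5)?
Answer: -5915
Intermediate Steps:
S(h) = h - h²/2 (S(h) = (h*(-½))*h + h = (-h/2)*h + h = -h²/2 + h = h - h²/2)
338*S(-5) = 338*((½)*(-5)*(2 - 1*(-5))) = 338*((½)*(-5)*(2 + 5)) = 338*((½)*(-5)*7) = 338*(-35/2) = -5915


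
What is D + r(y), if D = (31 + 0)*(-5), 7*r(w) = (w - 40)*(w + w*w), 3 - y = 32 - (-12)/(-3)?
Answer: -40085/7 ≈ -5726.4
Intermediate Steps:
y = -25 (y = 3 - (32 - (-12)/(-3)) = 3 - (32 - (-12)*(-1)/3) = 3 - (32 - 1*4) = 3 - (32 - 4) = 3 - 1*28 = 3 - 28 = -25)
r(w) = (-40 + w)*(w + w²)/7 (r(w) = ((w - 40)*(w + w*w))/7 = ((-40 + w)*(w + w²))/7 = (-40 + w)*(w + w²)/7)
D = -155 (D = 31*(-5) = -155)
D + r(y) = -155 + (⅐)*(-25)*(-40 + (-25)² - 39*(-25)) = -155 + (⅐)*(-25)*(-40 + 625 + 975) = -155 + (⅐)*(-25)*1560 = -155 - 39000/7 = -40085/7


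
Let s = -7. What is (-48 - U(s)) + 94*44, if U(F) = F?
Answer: 4095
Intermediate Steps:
(-48 - U(s)) + 94*44 = (-48 - 1*(-7)) + 94*44 = (-48 + 7) + 4136 = -41 + 4136 = 4095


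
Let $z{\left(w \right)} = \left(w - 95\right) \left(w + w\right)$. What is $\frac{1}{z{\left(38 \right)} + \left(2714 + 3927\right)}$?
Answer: $\frac{1}{2309} \approx 0.00043309$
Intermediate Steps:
$z{\left(w \right)} = 2 w \left(-95 + w\right)$ ($z{\left(w \right)} = \left(-95 + w\right) 2 w = 2 w \left(-95 + w\right)$)
$\frac{1}{z{\left(38 \right)} + \left(2714 + 3927\right)} = \frac{1}{2 \cdot 38 \left(-95 + 38\right) + \left(2714 + 3927\right)} = \frac{1}{2 \cdot 38 \left(-57\right) + 6641} = \frac{1}{-4332 + 6641} = \frac{1}{2309}$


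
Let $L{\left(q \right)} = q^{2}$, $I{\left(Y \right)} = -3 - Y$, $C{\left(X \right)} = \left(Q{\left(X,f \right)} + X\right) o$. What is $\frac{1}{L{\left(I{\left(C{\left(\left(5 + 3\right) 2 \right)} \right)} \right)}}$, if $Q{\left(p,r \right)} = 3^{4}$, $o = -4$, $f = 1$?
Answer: $\frac{1}{148225} \approx 6.7465 \cdot 10^{-6}$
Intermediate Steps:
$Q{\left(p,r \right)} = 81$
$C{\left(X \right)} = -324 - 4 X$ ($C{\left(X \right)} = \left(81 + X\right) \left(-4\right) = -324 - 4 X$)
$\frac{1}{L{\left(I{\left(C{\left(\left(5 + 3\right) 2 \right)} \right)} \right)}} = \frac{1}{\left(-3 - \left(-324 - 4 \left(5 + 3\right) 2\right)\right)^{2}} = \frac{1}{\left(-3 - \left(-324 - 4 \cdot 8 \cdot 2\right)\right)^{2}} = \frac{1}{\left(-3 - \left(-324 - 64\right)\right)^{2}} = \frac{1}{\left(-3 - -388\right)^{2}} = \frac{1}{\left(-3 + 388\right)^{2}} = \frac{1}{385^{2}} = \frac{1}{148225}$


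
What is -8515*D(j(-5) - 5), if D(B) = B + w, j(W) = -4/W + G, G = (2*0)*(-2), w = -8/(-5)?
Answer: 22139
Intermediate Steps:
w = 8/5 (w = -8*(-1/5) = 8/5 ≈ 1.6000)
G = 0 (G = 0*(-2) = 0)
j(W) = -4/W (j(W) = -4/W + 0 = -4/W)
D(B) = 8/5 + B (D(B) = B + 8/5 = 8/5 + B)
-8515*D(j(-5) - 5) = -8515*(8/5 + (-4/(-5) - 5)) = -8515*(8/5 + (-4*(-1/5) - 5)) = -8515*(8/5 + (4/5 - 5)) = -8515*(8/5 - 21/5) = -8515*(-13/5) = 22139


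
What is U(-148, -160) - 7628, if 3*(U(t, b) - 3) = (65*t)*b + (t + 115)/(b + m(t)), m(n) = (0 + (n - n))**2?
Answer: 242612033/480 ≈ 5.0544e+5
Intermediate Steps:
m(n) = 0 (m(n) = (0 + 0)**2 = 0**2 = 0)
U(t, b) = 3 + (115 + t)/(3*b) + 65*b*t/3 (U(t, b) = 3 + ((65*t)*b + (t + 115)/(b + 0))/3 = 3 + (65*b*t + (115 + t)/b)/3 = 3 + ((115 + t)/b + 65*b*t)/3 = 3 + ((115 + t)/(3*b) + 65*b*t/3) = 3 + (115 + t)/(3*b) + 65*b*t/3)
U(-148, -160) - 7628 = (1/3)*(115 - 148 + 9*(-160) + 65*(-148)*(-160)**2)/(-160) - 7628 = (1/3)*(-1/160)*(115 - 148 - 1440 + 65*(-148)*25600) - 7628 = (1/3)*(-1/160)*(115 - 148 - 1440 - 246272000) - 7628 = (1/3)*(-1/160)*(-246273473) - 7628 = 246273473/480 - 7628 = 242612033/480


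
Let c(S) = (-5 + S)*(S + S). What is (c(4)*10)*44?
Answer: -3520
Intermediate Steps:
c(S) = 2*S*(-5 + S) (c(S) = (-5 + S)*(2*S) = 2*S*(-5 + S))
(c(4)*10)*44 = ((2*4*(-5 + 4))*10)*44 = ((2*4*(-1))*10)*44 = -8*10*44 = -80*44 = -3520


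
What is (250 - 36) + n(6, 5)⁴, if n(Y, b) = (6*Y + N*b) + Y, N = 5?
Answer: 20151335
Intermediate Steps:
n(Y, b) = 5*b + 7*Y (n(Y, b) = (6*Y + 5*b) + Y = (5*b + 6*Y) + Y = 5*b + 7*Y)
(250 - 36) + n(6, 5)⁴ = (250 - 36) + (5*5 + 7*6)⁴ = 214 + (25 + 42)⁴ = 214 + 67⁴ = 214 + 20151121 = 20151335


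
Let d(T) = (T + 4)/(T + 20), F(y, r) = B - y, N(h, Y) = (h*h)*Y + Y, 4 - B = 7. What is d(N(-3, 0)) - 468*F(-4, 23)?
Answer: -2339/5 ≈ -467.80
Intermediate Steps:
B = -3 (B = 4 - 1*7 = 4 - 7 = -3)
N(h, Y) = Y + Y*h² (N(h, Y) = h²*Y + Y = Y*h² + Y = Y + Y*h²)
F(y, r) = -3 - y
d(T) = (4 + T)/(20 + T)
d(N(-3, 0)) - 468*F(-4, 23) = (4 + 0*(1 + (-3)²))/(20 + 0*(1 + (-3)²)) - 468*(-3 - 1*(-4)) = (4 + 0*(1 + 9))/(20 + 0*(1 + 9)) - 468*(-3 + 4) = (4 + 0*10)/(20 + 0*10) - 468*1 = (4 + 0)/(20 + 0) - 468 = 4/20 - 468 = (1/20)*4 - 468 = ⅕ - 468 = -2339/5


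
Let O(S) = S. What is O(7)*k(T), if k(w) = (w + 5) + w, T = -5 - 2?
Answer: -63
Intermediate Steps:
T = -7
k(w) = 5 + 2*w (k(w) = (5 + w) + w = 5 + 2*w)
O(7)*k(T) = 7*(5 + 2*(-7)) = 7*(5 - 14) = 7*(-9) = -63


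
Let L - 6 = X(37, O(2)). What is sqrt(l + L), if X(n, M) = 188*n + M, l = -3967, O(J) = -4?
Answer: sqrt(2991) ≈ 54.690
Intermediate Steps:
X(n, M) = M + 188*n
L = 6958 (L = 6 + (-4 + 188*37) = 6 + (-4 + 6956) = 6 + 6952 = 6958)
sqrt(l + L) = sqrt(-3967 + 6958) = sqrt(2991)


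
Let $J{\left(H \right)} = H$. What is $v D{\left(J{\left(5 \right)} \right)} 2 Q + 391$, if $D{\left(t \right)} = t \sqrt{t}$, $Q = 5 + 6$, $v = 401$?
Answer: $391 + 44110 \sqrt{5} \approx 99024.0$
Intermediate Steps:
$Q = 11$
$D{\left(t \right)} = t^{\frac{3}{2}}$
$v D{\left(J{\left(5 \right)} \right)} 2 Q + 391 = 401 \cdot 5^{\frac{3}{2}} \cdot 2 \cdot 11 + 391 = 401 \cdot 5 \sqrt{5} \cdot 2 \cdot 11 + 391 = 401 \cdot 10 \sqrt{5} \cdot 11 + 391 = 401 \cdot 110 \sqrt{5} + 391 = 44110 \sqrt{5} + 391 = 391 + 44110 \sqrt{5}$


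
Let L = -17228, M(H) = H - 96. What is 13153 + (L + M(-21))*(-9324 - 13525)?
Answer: 396329058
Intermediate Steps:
M(H) = -96 + H
13153 + (L + M(-21))*(-9324 - 13525) = 13153 + (-17228 + (-96 - 21))*(-9324 - 13525) = 13153 + (-17228 - 117)*(-22849) = 13153 - 17345*(-22849) = 13153 + 396315905 = 396329058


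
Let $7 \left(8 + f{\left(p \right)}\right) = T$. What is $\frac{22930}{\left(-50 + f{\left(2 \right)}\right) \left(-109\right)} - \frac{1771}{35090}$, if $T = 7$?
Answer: $\frac{72146407}{19819470} \approx 3.6402$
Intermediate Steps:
$f{\left(p \right)} = -7$ ($f{\left(p \right)} = -8 + \frac{1}{7} \cdot 7 = -8 + 1 = -7$)
$\frac{22930}{\left(-50 + f{\left(2 \right)}\right) \left(-109\right)} - \frac{1771}{35090} = \frac{22930}{\left(-50 - 7\right) \left(-109\right)} - \frac{1771}{35090} = \frac{22930}{\left(-57\right) \left(-109\right)} - \frac{161}{3190} = \frac{22930}{6213} - \frac{161}{3190} = \frac{72146407}{19819470}$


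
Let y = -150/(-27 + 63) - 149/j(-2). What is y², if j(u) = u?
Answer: 44521/9 ≈ 4946.8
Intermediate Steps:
y = 211/3 (y = -150/(-27 + 63) - 149/(-2) = -150/36 - 149*(-½) = -150*1/36 + 149/2 = -25/6 + 149/2 = 211/3 ≈ 70.333)
y² = (211/3)² = 44521/9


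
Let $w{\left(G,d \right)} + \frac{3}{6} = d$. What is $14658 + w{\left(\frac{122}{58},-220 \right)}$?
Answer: $\frac{28875}{2} \approx 14438.0$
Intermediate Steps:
$w{\left(G,d \right)} = - \frac{1}{2} + d$
$14658 + w{\left(\frac{122}{58},-220 \right)} = 14658 - \frac{441}{2} = \frac{28875}{2}$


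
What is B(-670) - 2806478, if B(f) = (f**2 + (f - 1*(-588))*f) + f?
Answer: -2303308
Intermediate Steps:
B(f) = f + f**2 + f*(588 + f) (B(f) = (f**2 + (f + 588)*f) + f = (f**2 + (588 + f)*f) + f = (f**2 + f*(588 + f)) + f = f + f**2 + f*(588 + f))
B(-670) - 2806478 = -670*(589 + 2*(-670)) - 2806478 = -670*(589 - 1340) - 2806478 = -670*(-751) - 2806478 = 503170 - 2806478 = -2303308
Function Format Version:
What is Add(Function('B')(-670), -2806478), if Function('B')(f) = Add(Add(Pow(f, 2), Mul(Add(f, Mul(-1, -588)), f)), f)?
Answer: -2303308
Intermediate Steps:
Function('B')(f) = Add(f, Pow(f, 2), Mul(f, Add(588, f))) (Function('B')(f) = Add(Add(Pow(f, 2), Mul(Add(f, 588), f)), f) = Add(Add(Pow(f, 2), Mul(Add(588, f), f)), f) = Add(Add(Pow(f, 2), Mul(f, Add(588, f))), f) = Add(f, Pow(f, 2), Mul(f, Add(588, f))))
Add(Function('B')(-670), -2806478) = Add(Mul(-670, Add(589, Mul(2, -670))), -2806478) = Add(Mul(-670, Add(589, -1340)), -2806478) = Add(Mul(-670, -751), -2806478) = Add(503170, -2806478) = -2303308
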